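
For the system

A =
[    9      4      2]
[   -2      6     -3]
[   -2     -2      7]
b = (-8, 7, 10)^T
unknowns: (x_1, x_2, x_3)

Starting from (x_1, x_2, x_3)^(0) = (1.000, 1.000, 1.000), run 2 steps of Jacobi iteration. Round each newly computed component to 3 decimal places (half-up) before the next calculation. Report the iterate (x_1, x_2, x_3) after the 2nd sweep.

Iteration 1:
  x_1 = (-8 - (4)·1.000 - (2)·1.000) / (9) = -1.556
  x_2 = (7 - (-2)·1.000 - (-3)·1.000) / (6) = 2.000
  x_3 = (10 - (-2)·1.000 - (-2)·1.000) / (7) = 2.000
Iteration 2:
  x_1 = (-8 - (4)·2.000 - (2)·2.000) / (9) = -2.222
  x_2 = (7 - (-2)·-1.556 - (-3)·2.000) / (6) = 1.648
  x_3 = (10 - (-2)·-1.556 - (-2)·2.000) / (7) = 1.555

(-2.222, 1.648, 1.555)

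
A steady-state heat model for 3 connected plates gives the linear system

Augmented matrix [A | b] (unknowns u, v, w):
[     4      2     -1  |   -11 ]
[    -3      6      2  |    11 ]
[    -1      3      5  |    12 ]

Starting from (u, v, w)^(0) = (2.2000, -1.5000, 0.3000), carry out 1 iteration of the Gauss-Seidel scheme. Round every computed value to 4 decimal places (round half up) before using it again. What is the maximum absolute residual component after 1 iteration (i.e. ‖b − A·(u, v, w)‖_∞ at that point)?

3.2891

Iteration 1:
  u = (-11 - (2)·-1.5000 - (-1)·0.3000) / (4) = -1.9250
  v = (11 - (-3)·-1.9250 - (2)·0.3000) / (6) = 0.7708
  w = (12 - (-1)·-1.9250 - (3)·0.7708) / (5) = 1.5525
Residual b − A·x = (-3.2891, -2.5048, 0.0001); ∞-norm = 3.2891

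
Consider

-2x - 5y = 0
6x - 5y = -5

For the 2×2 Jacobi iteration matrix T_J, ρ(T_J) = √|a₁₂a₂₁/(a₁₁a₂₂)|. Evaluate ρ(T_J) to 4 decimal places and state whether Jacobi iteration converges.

a₁₂a₂₁/(a₁₁a₂₂) = (-5)·(6) / ((-2)·(-5)) = -3.000000
ρ = √|-3.000000| = √3.000000 = 1.7321
ρ > 1, so Jacobi diverges

1.7321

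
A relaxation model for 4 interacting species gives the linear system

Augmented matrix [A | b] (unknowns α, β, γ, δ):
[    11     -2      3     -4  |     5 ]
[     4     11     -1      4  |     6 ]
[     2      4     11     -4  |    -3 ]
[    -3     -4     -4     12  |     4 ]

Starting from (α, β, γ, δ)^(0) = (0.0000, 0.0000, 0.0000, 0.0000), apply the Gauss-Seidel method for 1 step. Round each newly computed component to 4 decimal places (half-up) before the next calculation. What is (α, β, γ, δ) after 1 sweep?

(0.4545, 0.3802, -0.4936, 0.4092)

Iteration 1:
  α = (5 - (-2)·0.0000 - (3)·0.0000 - (-4)·0.0000) / (11) = 0.4545
  β = (6 - (4)·0.4545 - (-1)·0.0000 - (4)·0.0000) / (11) = 0.3802
  γ = (-3 - (2)·0.4545 - (4)·0.3802 - (-4)·0.0000) / (11) = -0.4936
  δ = (4 - (-3)·0.4545 - (-4)·0.3802 - (-4)·-0.4936) / (12) = 0.4092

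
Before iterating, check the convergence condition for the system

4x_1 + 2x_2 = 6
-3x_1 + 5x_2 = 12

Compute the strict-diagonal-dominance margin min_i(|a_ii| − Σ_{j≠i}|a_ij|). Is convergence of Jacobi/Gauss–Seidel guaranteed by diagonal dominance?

row 1: |4| − (2) = 2
row 2: |5| − (3) = 2
minimum over rows = 2 → strictly diagonally dominant (convergence guaranteed)

2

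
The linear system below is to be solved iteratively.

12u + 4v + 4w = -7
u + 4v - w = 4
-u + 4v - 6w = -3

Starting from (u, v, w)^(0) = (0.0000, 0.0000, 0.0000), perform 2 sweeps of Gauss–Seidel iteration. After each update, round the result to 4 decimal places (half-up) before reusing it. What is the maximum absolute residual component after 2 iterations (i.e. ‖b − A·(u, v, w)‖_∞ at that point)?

4.2180

Iteration 1:
  u = (-7 - (4)·0.0000 - (4)·0.0000) / (12) = -0.5833
  v = (4 - (1)·-0.5833 - (-1)·0.0000) / (4) = 1.1458
  w = (-3 - (-1)·-0.5833 - (4)·1.1458) / (-6) = 1.3611
Iteration 2:
  u = (-7 - (4)·1.1458 - (4)·1.3611) / (12) = -1.4190
  v = (4 - (1)·-1.4190 - (-1)·1.3611) / (4) = 1.6950
  w = (-3 - (-1)·-1.4190 - (4)·1.6950) / (-6) = 1.8665
Residual b − A·x = (-4.2180, 0.5055, 0.0000); ∞-norm = 4.2180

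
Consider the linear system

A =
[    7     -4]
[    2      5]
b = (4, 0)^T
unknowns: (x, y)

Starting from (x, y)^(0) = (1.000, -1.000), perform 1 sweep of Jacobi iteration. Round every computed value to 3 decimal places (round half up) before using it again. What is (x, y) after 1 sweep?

Iteration 1:
  x = (4 - (-4)·-1.000) / (7) = 0.000
  y = (0 - (2)·1.000) / (5) = -0.400

(0.000, -0.400)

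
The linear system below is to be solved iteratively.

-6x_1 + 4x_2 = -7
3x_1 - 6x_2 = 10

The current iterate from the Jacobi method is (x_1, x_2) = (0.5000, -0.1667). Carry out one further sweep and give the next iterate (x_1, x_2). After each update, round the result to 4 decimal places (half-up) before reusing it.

(1.0555, -1.4167)

One sweep:
  x_1 = (-7 - (4)·-0.1667) / (-6) = 1.0555
  x_2 = (10 - (3)·0.5000) / (-6) = -1.4167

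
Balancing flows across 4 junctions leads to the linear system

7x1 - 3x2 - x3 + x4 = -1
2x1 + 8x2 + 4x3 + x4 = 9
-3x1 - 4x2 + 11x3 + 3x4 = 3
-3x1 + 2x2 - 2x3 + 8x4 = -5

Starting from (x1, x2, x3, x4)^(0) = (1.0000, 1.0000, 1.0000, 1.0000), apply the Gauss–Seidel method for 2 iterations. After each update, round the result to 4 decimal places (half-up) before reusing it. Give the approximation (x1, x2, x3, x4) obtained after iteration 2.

Iteration 1:
  x1 = (-1 - (-3)·1.0000 - (-1)·1.0000 - (1)·1.0000) / (7) = 0.2857
  x2 = (9 - (2)·0.2857 - (4)·1.0000 - (1)·1.0000) / (8) = 0.4286
  x3 = (3 - (-3)·0.2857 - (-4)·0.4286 - (3)·1.0000) / (11) = 0.2338
  x4 = (-5 - (-3)·0.2857 - (2)·0.4286 - (-2)·0.2338) / (8) = -0.5666
Iteration 2:
  x1 = (-1 - (-3)·0.4286 - (-1)·0.2338 - (1)·-0.5666) / (7) = 0.1552
  x2 = (9 - (2)·0.1552 - (4)·0.2338 - (1)·-0.5666) / (8) = 1.0401
  x3 = (3 - (-3)·0.1552 - (-4)·1.0401 - (3)·-0.5666) / (11) = 0.8478
  x4 = (-5 - (-3)·0.1552 - (2)·1.0401 - (-2)·0.8478) / (8) = -0.6149

(0.1552, 1.0401, 0.8478, -0.6149)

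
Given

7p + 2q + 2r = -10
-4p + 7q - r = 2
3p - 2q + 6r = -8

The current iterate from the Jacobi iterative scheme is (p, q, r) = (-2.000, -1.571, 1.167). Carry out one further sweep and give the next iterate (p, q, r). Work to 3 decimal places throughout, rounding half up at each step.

One sweep:
  p = (-10 - (2)·-1.571 - (2)·1.167) / (7) = -1.313
  q = (2 - (-4)·-2.000 - (-1)·1.167) / (7) = -0.690
  r = (-8 - (3)·-2.000 - (-2)·-1.571) / (6) = -0.857

(-1.313, -0.690, -0.857)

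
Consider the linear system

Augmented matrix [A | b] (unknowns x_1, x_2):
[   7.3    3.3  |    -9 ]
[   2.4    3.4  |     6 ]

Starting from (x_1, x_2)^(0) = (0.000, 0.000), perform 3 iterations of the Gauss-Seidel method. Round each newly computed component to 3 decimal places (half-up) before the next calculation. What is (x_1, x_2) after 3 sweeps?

(-2.804, 3.744)

Iteration 1:
  x_1 = (-9 - (3.3)·0.000) / (7.3) = -1.233
  x_2 = (6 - (2.4)·-1.233) / (3.4) = 2.635
Iteration 2:
  x_1 = (-9 - (3.3)·2.635) / (7.3) = -2.424
  x_2 = (6 - (2.4)·-2.424) / (3.4) = 3.476
Iteration 3:
  x_1 = (-9 - (3.3)·3.476) / (7.3) = -2.804
  x_2 = (6 - (2.4)·-2.804) / (3.4) = 3.744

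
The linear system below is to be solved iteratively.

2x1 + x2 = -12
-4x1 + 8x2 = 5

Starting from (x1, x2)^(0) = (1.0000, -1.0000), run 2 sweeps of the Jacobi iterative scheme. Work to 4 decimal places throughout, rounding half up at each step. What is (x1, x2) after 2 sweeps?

(-6.5625, -2.1250)

Iteration 1:
  x1 = (-12 - (1)·-1.0000) / (2) = -5.5000
  x2 = (5 - (-4)·1.0000) / (8) = 1.1250
Iteration 2:
  x1 = (-12 - (1)·1.1250) / (2) = -6.5625
  x2 = (5 - (-4)·-5.5000) / (8) = -2.1250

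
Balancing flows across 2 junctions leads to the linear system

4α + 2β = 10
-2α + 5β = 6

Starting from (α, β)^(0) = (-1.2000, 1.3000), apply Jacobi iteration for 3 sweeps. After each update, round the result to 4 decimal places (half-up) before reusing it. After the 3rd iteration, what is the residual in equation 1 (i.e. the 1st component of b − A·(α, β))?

Iteration 1:
  α = (10 - (2)·1.3000) / (4) = 1.8500
  β = (6 - (-2)·-1.2000) / (5) = 0.7200
Iteration 2:
  α = (10 - (2)·0.7200) / (4) = 2.1400
  β = (6 - (-2)·1.8500) / (5) = 1.9400
Iteration 3:
  α = (10 - (2)·1.9400) / (4) = 1.5300
  β = (6 - (-2)·2.1400) / (5) = 2.0560
Residual b − A·x = (-0.2320, -1.2200)

-0.2320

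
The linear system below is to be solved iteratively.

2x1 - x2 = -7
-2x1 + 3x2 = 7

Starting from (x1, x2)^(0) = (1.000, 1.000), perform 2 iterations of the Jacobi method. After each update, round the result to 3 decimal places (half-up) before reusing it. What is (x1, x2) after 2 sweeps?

Iteration 1:
  x1 = (-7 - (-1)·1.000) / (2) = -3.000
  x2 = (7 - (-2)·1.000) / (3) = 3.000
Iteration 2:
  x1 = (-7 - (-1)·3.000) / (2) = -2.000
  x2 = (7 - (-2)·-3.000) / (3) = 0.333

(-2.000, 0.333)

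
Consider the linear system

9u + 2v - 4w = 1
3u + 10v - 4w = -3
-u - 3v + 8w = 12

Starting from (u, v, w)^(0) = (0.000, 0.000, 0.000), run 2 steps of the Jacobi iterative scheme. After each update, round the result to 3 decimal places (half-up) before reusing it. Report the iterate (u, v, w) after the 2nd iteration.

Iteration 1:
  u = (1 - (2)·0.000 - (-4)·0.000) / (9) = 0.111
  v = (-3 - (3)·0.000 - (-4)·0.000) / (10) = -0.300
  w = (12 - (-1)·0.000 - (-3)·0.000) / (8) = 1.500
Iteration 2:
  u = (1 - (2)·-0.300 - (-4)·1.500) / (9) = 0.844
  v = (-3 - (3)·0.111 - (-4)·1.500) / (10) = 0.267
  w = (12 - (-1)·0.111 - (-3)·-0.300) / (8) = 1.401

(0.844, 0.267, 1.401)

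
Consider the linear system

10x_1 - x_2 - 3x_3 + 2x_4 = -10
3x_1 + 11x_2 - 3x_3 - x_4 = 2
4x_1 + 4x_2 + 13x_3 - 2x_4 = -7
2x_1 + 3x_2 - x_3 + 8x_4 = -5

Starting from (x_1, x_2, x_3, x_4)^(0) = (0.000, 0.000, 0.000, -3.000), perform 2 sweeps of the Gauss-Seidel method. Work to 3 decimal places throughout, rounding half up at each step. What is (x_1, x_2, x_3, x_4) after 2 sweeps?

(-1.134, 0.192, -0.347, -0.457)

Iteration 1:
  x_1 = (-10 - (-1)·0.000 - (-3)·0.000 - (2)·-3.000) / (10) = -0.400
  x_2 = (2 - (3)·-0.400 - (-3)·0.000 - (-1)·-3.000) / (11) = 0.018
  x_3 = (-7 - (4)·-0.400 - (4)·0.018 - (-2)·-3.000) / (13) = -0.882
  x_4 = (-5 - (2)·-0.400 - (3)·0.018 - (-1)·-0.882) / (8) = -0.642
Iteration 2:
  x_1 = (-10 - (-1)·0.018 - (-3)·-0.882 - (2)·-0.642) / (10) = -1.134
  x_2 = (2 - (3)·-1.134 - (-3)·-0.882 - (-1)·-0.642) / (11) = 0.192
  x_3 = (-7 - (4)·-1.134 - (4)·0.192 - (-2)·-0.642) / (13) = -0.347
  x_4 = (-5 - (2)·-1.134 - (3)·0.192 - (-1)·-0.347) / (8) = -0.457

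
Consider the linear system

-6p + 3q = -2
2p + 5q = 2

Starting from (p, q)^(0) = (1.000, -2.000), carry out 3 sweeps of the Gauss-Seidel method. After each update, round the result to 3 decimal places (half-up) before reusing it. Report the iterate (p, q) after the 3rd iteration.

(0.400, 0.240)

Iteration 1:
  p = (-2 - (3)·-2.000) / (-6) = -0.667
  q = (2 - (2)·-0.667) / (5) = 0.667
Iteration 2:
  p = (-2 - (3)·0.667) / (-6) = 0.667
  q = (2 - (2)·0.667) / (5) = 0.133
Iteration 3:
  p = (-2 - (3)·0.133) / (-6) = 0.400
  q = (2 - (2)·0.400) / (5) = 0.240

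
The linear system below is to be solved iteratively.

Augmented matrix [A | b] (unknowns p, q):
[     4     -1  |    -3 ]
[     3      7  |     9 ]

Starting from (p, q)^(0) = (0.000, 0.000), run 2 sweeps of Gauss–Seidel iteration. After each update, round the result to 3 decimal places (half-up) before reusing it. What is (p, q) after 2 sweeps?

(-0.348, 1.435)

Iteration 1:
  p = (-3 - (-1)·0.000) / (4) = -0.750
  q = (9 - (3)·-0.750) / (7) = 1.607
Iteration 2:
  p = (-3 - (-1)·1.607) / (4) = -0.348
  q = (9 - (3)·-0.348) / (7) = 1.435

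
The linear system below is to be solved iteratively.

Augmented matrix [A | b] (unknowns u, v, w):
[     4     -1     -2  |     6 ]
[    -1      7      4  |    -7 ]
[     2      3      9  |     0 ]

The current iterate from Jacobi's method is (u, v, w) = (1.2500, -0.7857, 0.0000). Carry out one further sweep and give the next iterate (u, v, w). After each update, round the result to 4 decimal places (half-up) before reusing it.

One sweep:
  u = (6 - (-1)·-0.7857 - (-2)·0.0000) / (4) = 1.3036
  v = (-7 - (-1)·1.2500 - (4)·0.0000) / (7) = -0.8214
  w = (0 - (2)·1.2500 - (3)·-0.7857) / (9) = -0.0159

(1.3036, -0.8214, -0.0159)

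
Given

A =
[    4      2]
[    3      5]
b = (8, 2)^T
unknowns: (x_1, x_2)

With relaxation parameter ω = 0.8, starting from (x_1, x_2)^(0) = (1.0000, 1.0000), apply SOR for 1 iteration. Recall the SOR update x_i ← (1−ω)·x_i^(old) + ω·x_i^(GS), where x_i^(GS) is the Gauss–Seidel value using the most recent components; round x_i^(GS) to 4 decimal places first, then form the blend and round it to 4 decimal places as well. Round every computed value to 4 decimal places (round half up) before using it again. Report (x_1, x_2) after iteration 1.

Iteration 1:
  x_1: GS value = (8 - (2)·1.0000) / (4) = 1.5000;  x_1 ← (1−ω)·1.0000 + ω·1.5000 = 1.4000
  x_2: GS value = (2 - (3)·1.4000) / (5) = -0.4400;  x_2 ← (1−ω)·1.0000 + ω·-0.4400 = -0.1520

(1.4000, -0.1520)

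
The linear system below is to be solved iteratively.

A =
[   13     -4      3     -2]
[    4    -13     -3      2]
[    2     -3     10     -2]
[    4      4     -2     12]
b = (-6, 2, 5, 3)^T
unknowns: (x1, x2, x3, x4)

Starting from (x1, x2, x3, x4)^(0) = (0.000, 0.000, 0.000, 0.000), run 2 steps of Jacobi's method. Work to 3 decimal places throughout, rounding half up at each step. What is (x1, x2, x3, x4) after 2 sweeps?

Iteration 1:
  x1 = (-6 - (-4)·0.000 - (3)·0.000 - (-2)·0.000) / (13) = -0.462
  x2 = (2 - (4)·0.000 - (-3)·0.000 - (2)·0.000) / (-13) = -0.154
  x3 = (5 - (2)·0.000 - (-3)·0.000 - (-2)·0.000) / (10) = 0.500
  x4 = (3 - (4)·0.000 - (4)·0.000 - (-2)·0.000) / (12) = 0.250
Iteration 2:
  x1 = (-6 - (-4)·-0.154 - (3)·0.500 - (-2)·0.250) / (13) = -0.586
  x2 = (2 - (4)·-0.462 - (-3)·0.500 - (2)·0.250) / (-13) = -0.373
  x3 = (5 - (2)·-0.462 - (-3)·-0.154 - (-2)·0.250) / (10) = 0.596
  x4 = (3 - (4)·-0.462 - (4)·-0.154 - (-2)·0.500) / (12) = 0.539

(-0.586, -0.373, 0.596, 0.539)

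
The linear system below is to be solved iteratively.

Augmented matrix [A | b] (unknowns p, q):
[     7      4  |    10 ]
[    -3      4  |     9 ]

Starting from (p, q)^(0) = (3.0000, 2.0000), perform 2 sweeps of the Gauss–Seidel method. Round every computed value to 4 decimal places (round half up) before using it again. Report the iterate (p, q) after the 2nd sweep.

Iteration 1:
  p = (10 - (4)·2.0000) / (7) = 0.2857
  q = (9 - (-3)·0.2857) / (4) = 2.4643
Iteration 2:
  p = (10 - (4)·2.4643) / (7) = 0.0204
  q = (9 - (-3)·0.0204) / (4) = 2.2653

(0.0204, 2.2653)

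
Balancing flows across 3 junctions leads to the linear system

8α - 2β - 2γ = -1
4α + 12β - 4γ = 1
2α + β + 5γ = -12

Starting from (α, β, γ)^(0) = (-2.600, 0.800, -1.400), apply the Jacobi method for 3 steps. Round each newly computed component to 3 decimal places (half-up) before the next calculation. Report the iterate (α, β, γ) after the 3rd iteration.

Iteration 1:
  α = (-1 - (-2)·0.800 - (-2)·-1.400) / (8) = -0.275
  β = (1 - (4)·-2.600 - (-4)·-1.400) / (12) = 0.483
  γ = (-12 - (2)·-2.600 - (1)·0.800) / (5) = -1.520
Iteration 2:
  α = (-1 - (-2)·0.483 - (-2)·-1.520) / (8) = -0.384
  β = (1 - (4)·-0.275 - (-4)·-1.520) / (12) = -0.332
  γ = (-12 - (2)·-0.275 - (1)·0.483) / (5) = -2.387
Iteration 3:
  α = (-1 - (-2)·-0.332 - (-2)·-2.387) / (8) = -0.805
  β = (1 - (4)·-0.384 - (-4)·-2.387) / (12) = -0.584
  γ = (-12 - (2)·-0.384 - (1)·-0.332) / (5) = -2.180

(-0.805, -0.584, -2.180)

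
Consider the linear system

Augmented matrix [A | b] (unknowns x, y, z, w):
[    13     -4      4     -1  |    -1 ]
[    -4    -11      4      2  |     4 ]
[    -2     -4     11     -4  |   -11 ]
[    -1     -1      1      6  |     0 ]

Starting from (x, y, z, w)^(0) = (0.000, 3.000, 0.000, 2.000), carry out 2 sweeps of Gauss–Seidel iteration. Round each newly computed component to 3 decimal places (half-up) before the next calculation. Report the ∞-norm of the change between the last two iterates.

Iteration 1:
  x = (-1 - (-4)·3.000 - (4)·0.000 - (-1)·2.000) / (13) = 1.000
  y = (4 - (-4)·1.000 - (4)·0.000 - (2)·2.000) / (-11) = -0.364
  z = (-11 - (-2)·1.000 - (-4)·-0.364 - (-4)·2.000) / (11) = -0.223
  w = (0 - (-1)·1.000 - (-1)·-0.364 - (1)·-0.223) / (6) = 0.143
Iteration 2:
  x = (-1 - (-4)·-0.364 - (4)·-0.223 - (-1)·0.143) / (13) = -0.109
  y = (4 - (-4)·-0.109 - (4)·-0.223 - (2)·0.143) / (-11) = -0.379
  z = (-11 - (-2)·-0.109 - (-4)·-0.379 - (-4)·0.143) / (11) = -1.106
  w = (0 - (-1)·-0.109 - (-1)·-0.379 - (1)·-1.106) / (6) = 0.103
Change: (-1.109, -0.015, -0.883, -0.040) → max |·| = 1.109

1.109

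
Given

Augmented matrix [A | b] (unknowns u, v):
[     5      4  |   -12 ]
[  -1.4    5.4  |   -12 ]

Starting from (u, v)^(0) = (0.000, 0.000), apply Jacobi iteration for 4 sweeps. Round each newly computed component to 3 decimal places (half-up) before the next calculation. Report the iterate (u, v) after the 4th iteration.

Iteration 1:
  u = (-12 - (4)·0.000) / (5) = -2.400
  v = (-12 - (-1.4)·0.000) / (5.4) = -2.222
Iteration 2:
  u = (-12 - (4)·-2.222) / (5) = -0.622
  v = (-12 - (-1.4)·-2.400) / (5.4) = -2.844
Iteration 3:
  u = (-12 - (4)·-2.844) / (5) = -0.125
  v = (-12 - (-1.4)·-0.622) / (5.4) = -2.383
Iteration 4:
  u = (-12 - (4)·-2.383) / (5) = -0.494
  v = (-12 - (-1.4)·-0.125) / (5.4) = -2.255

(-0.494, -2.255)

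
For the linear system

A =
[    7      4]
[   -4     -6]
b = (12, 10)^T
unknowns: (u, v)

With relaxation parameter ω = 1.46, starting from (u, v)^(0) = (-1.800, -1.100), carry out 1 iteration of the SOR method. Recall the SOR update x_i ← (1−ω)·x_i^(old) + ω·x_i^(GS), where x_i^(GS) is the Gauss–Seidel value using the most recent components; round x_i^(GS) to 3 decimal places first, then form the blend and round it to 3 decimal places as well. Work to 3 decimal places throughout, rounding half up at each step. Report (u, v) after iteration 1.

Iteration 1:
  u: GS value = (12 - (4)·-1.100) / (7) = 2.343;  u ← (1−ω)·-1.800 + ω·2.343 = 4.249
  v: GS value = (10 - (-4)·4.249) / (-6) = -4.499;  v ← (1−ω)·-1.100 + ω·-4.499 = -6.063

(4.249, -6.063)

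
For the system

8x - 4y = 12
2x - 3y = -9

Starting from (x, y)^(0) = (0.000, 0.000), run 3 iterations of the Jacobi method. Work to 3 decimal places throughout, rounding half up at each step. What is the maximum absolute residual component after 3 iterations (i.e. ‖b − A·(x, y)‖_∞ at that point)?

4.000

Iteration 1:
  x = (12 - (-4)·0.000) / (8) = 1.500
  y = (-9 - (2)·0.000) / (-3) = 3.000
Iteration 2:
  x = (12 - (-4)·3.000) / (8) = 3.000
  y = (-9 - (2)·1.500) / (-3) = 4.000
Iteration 3:
  x = (12 - (-4)·4.000) / (8) = 3.500
  y = (-9 - (2)·3.000) / (-3) = 5.000
Residual b − A·x = (4.000, -1.000); ∞-norm = 4.000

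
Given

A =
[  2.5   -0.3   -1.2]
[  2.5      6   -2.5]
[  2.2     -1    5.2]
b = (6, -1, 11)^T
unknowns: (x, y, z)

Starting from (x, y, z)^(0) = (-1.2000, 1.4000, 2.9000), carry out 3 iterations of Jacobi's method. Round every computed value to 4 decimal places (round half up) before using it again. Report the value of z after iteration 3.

Iteration 1:
  x = (6 - (-0.3)·1.4000 - (-1.2)·2.9000) / (2.5) = 3.9600
  y = (-1 - (2.5)·-1.2000 - (-2.5)·2.9000) / (6) = 1.5417
  z = (11 - (2.2)·-1.2000 - (-1)·1.4000) / (5.2) = 2.8923
Iteration 2:
  x = (6 - (-0.3)·1.5417 - (-1.2)·2.8923) / (2.5) = 3.9733
  y = (-1 - (2.5)·3.9600 - (-2.5)·2.8923) / (6) = -0.6115
  z = (11 - (2.2)·3.9600 - (-1)·1.5417) / (5.2) = 0.7365
Iteration 3:
  x = (6 - (-0.3)·-0.6115 - (-1.2)·0.7365) / (2.5) = 2.6801
  y = (-1 - (2.5)·3.9733 - (-2.5)·0.7365) / (6) = -1.5153
  z = (11 - (2.2)·3.9733 - (-1)·-0.6115) / (5.2) = 0.3168

0.3168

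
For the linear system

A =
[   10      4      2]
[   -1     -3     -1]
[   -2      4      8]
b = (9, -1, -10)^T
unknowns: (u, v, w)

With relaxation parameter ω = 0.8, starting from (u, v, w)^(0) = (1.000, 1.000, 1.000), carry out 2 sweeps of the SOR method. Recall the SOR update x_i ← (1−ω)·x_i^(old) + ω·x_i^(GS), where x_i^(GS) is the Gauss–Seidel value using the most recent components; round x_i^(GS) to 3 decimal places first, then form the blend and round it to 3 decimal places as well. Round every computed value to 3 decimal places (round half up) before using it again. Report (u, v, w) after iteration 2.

(0.901, 0.241, -1.065)

Iteration 1:
  u: GS value = (9 - (4)·1.000 - (2)·1.000) / (10) = 0.300;  u ← (1−ω)·1.000 + ω·0.300 = 0.440
  v: GS value = (-1 - (-1)·0.440 - (-1)·1.000) / (-3) = -0.147;  v ← (1−ω)·1.000 + ω·-0.147 = 0.082
  w: GS value = (-10 - (-2)·0.440 - (4)·0.082) / (8) = -1.181;  w ← (1−ω)·1.000 + ω·-1.181 = -0.745
Iteration 2:
  u: GS value = (9 - (4)·0.082 - (2)·-0.745) / (10) = 1.016;  u ← (1−ω)·0.440 + ω·1.016 = 0.901
  v: GS value = (-1 - (-1)·0.901 - (-1)·-0.745) / (-3) = 0.281;  v ← (1−ω)·0.082 + ω·0.281 = 0.241
  w: GS value = (-10 - (-2)·0.901 - (4)·0.241) / (8) = -1.145;  w ← (1−ω)·-0.745 + ω·-1.145 = -1.065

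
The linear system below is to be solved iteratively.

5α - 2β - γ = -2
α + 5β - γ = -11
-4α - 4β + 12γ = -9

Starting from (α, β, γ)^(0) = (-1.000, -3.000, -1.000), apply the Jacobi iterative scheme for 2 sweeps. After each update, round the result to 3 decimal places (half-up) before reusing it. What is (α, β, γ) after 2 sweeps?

Iteration 1:
  α = (-2 - (-2)·-3.000 - (-1)·-1.000) / (5) = -1.800
  β = (-11 - (1)·-1.000 - (-1)·-1.000) / (5) = -2.200
  γ = (-9 - (-4)·-1.000 - (-4)·-3.000) / (12) = -2.083
Iteration 2:
  α = (-2 - (-2)·-2.200 - (-1)·-2.083) / (5) = -1.697
  β = (-11 - (1)·-1.800 - (-1)·-2.083) / (5) = -2.257
  γ = (-9 - (-4)·-1.800 - (-4)·-2.200) / (12) = -2.083

(-1.697, -2.257, -2.083)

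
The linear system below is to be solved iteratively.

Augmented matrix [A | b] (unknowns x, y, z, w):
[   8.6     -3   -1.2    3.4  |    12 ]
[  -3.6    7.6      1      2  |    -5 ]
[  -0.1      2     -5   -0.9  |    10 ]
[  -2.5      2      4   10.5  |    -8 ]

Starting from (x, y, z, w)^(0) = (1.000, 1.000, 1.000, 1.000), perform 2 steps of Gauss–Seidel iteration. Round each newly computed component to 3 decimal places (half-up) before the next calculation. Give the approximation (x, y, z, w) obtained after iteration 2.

(0.727, -0.150, -2.174, 0.268)

Iteration 1:
  x = (12 - (-3)·1.000 - (-1.2)·1.000 - (3.4)·1.000) / (8.6) = 1.488
  y = (-5 - (-3.6)·1.488 - (1)·1.000 - (2)·1.000) / (7.6) = -0.348
  z = (10 - (-0.1)·1.488 - (2)·-0.348 - (-0.9)·1.000) / (-5) = -2.349
  w = (-8 - (-2.5)·1.488 - (2)·-0.348 - (4)·-2.349) / (10.5) = 0.554
Iteration 2:
  x = (12 - (-3)·-0.348 - (-1.2)·-2.349 - (3.4)·0.554) / (8.6) = 0.727
  y = (-5 - (-3.6)·0.727 - (1)·-2.349 - (2)·0.554) / (7.6) = -0.150
  z = (10 - (-0.1)·0.727 - (2)·-0.150 - (-0.9)·0.554) / (-5) = -2.174
  w = (-8 - (-2.5)·0.727 - (2)·-0.150 - (4)·-2.174) / (10.5) = 0.268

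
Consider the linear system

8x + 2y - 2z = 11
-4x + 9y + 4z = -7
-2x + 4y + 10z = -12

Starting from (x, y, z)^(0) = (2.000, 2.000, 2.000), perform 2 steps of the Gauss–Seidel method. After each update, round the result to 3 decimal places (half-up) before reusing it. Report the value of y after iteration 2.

Iteration 1:
  x = (11 - (2)·2.000 - (-2)·2.000) / (8) = 1.375
  y = (-7 - (-4)·1.375 - (4)·2.000) / (9) = -1.056
  z = (-12 - (-2)·1.375 - (4)·-1.056) / (10) = -0.503
Iteration 2:
  x = (11 - (2)·-1.056 - (-2)·-0.503) / (8) = 1.513
  y = (-7 - (-4)·1.513 - (4)·-0.503) / (9) = 0.118
  z = (-12 - (-2)·1.513 - (4)·0.118) / (10) = -0.945

0.118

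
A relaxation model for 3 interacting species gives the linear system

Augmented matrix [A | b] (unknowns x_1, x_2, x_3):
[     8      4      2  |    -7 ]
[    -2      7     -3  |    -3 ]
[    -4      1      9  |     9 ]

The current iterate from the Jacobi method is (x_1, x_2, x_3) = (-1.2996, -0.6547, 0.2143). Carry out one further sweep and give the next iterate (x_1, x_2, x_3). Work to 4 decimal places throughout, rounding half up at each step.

One sweep:
  x_1 = (-7 - (4)·-0.6547 - (2)·0.2143) / (8) = -0.6012
  x_2 = (-3 - (-2)·-1.2996 - (-3)·0.2143) / (7) = -0.7080
  x_3 = (9 - (-4)·-1.2996 - (1)·-0.6547) / (9) = 0.4951

(-0.6012, -0.7080, 0.4951)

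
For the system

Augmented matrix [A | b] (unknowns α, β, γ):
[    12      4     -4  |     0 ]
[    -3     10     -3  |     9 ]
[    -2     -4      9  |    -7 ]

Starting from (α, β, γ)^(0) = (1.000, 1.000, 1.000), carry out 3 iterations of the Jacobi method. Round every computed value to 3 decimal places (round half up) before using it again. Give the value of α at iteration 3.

-0.326

Iteration 1:
  α = (0 - (4)·1.000 - (-4)·1.000) / (12) = 0.000
  β = (9 - (-3)·1.000 - (-3)·1.000) / (10) = 1.500
  γ = (-7 - (-2)·1.000 - (-4)·1.000) / (9) = -0.111
Iteration 2:
  α = (0 - (4)·1.500 - (-4)·-0.111) / (12) = -0.537
  β = (9 - (-3)·0.000 - (-3)·-0.111) / (10) = 0.867
  γ = (-7 - (-2)·0.000 - (-4)·1.500) / (9) = -0.111
Iteration 3:
  α = (0 - (4)·0.867 - (-4)·-0.111) / (12) = -0.326
  β = (9 - (-3)·-0.537 - (-3)·-0.111) / (10) = 0.706
  γ = (-7 - (-2)·-0.537 - (-4)·0.867) / (9) = -0.512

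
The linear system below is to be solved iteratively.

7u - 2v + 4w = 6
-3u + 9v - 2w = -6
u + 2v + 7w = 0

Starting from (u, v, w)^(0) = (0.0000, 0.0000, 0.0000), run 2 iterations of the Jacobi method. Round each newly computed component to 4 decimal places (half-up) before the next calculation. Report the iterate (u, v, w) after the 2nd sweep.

(0.6667, -0.3810, 0.0680)

Iteration 1:
  u = (6 - (-2)·0.0000 - (4)·0.0000) / (7) = 0.8571
  v = (-6 - (-3)·0.0000 - (-2)·0.0000) / (9) = -0.6667
  w = (0 - (1)·0.0000 - (2)·0.0000) / (7) = 0.0000
Iteration 2:
  u = (6 - (-2)·-0.6667 - (4)·0.0000) / (7) = 0.6667
  v = (-6 - (-3)·0.8571 - (-2)·0.0000) / (9) = -0.3810
  w = (0 - (1)·0.8571 - (2)·-0.6667) / (7) = 0.0680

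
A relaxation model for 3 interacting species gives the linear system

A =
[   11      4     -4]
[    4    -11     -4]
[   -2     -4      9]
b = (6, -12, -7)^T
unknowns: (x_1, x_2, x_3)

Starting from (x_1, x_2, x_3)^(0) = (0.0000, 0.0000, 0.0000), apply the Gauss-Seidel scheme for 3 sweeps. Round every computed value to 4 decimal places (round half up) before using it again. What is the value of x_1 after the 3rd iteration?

0.0364

Iteration 1:
  x_1 = (6 - (4)·0.0000 - (-4)·0.0000) / (11) = 0.5455
  x_2 = (-12 - (4)·0.5455 - (-4)·0.0000) / (-11) = 1.2893
  x_3 = (-7 - (-2)·0.5455 - (-4)·1.2893) / (9) = -0.0835
Iteration 2:
  x_1 = (6 - (4)·1.2893 - (-4)·-0.0835) / (11) = 0.0463
  x_2 = (-12 - (4)·0.0463 - (-4)·-0.0835) / (-11) = 1.1381
  x_3 = (-7 - (-2)·0.0463 - (-4)·1.1381) / (9) = -0.2617
Iteration 3:
  x_1 = (6 - (4)·1.1381 - (-4)·-0.2617) / (11) = 0.0364
  x_2 = (-12 - (4)·0.0364 - (-4)·-0.2617) / (-11) = 1.1993
  x_3 = (-7 - (-2)·0.0364 - (-4)·1.1993) / (9) = -0.2367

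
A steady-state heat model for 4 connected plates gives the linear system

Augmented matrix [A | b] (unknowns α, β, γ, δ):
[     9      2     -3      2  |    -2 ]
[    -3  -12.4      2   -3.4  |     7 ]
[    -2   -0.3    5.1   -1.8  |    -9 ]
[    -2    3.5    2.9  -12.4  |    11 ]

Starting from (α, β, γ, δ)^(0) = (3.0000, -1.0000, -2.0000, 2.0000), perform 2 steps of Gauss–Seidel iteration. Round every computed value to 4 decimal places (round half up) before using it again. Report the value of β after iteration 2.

Iteration 1:
  α = (-2 - (2)·-1.0000 - (-3)·-2.0000 - (2)·2.0000) / (9) = -1.1111
  β = (7 - (-3)·-1.1111 - (2)·-2.0000 - (-3.4)·2.0000) / (-12.4) = -1.1667
  γ = (-9 - (-2)·-1.1111 - (-0.3)·-1.1667 - (-1.8)·2.0000) / (5.1) = -1.5632
  δ = (11 - (-2)·-1.1111 - (3.5)·-1.1667 - (2.9)·-1.5632) / (-12.4) = -1.4028
Iteration 2:
  α = (-2 - (2)·-1.1667 - (-3)·-1.5632 - (2)·-1.4028) / (9) = -0.1723
  β = (7 - (-3)·-0.1723 - (2)·-1.5632 - (-3.4)·-1.4028) / (-12.4) = -0.3903
  γ = (-9 - (-2)·-0.1723 - (-0.3)·-0.3903 - (-1.8)·-1.4028) / (5.1) = -2.3503
  δ = (11 - (-2)·-0.1723 - (3.5)·-0.3903 - (2.9)·-2.3503) / (-12.4) = -1.5191

-0.3903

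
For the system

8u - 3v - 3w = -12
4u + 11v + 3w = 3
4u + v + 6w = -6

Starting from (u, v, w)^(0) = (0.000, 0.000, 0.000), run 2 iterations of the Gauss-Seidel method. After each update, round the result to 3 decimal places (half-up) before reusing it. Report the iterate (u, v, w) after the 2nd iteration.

(-1.244, 0.762, -0.298)

Iteration 1:
  u = (-12 - (-3)·0.000 - (-3)·0.000) / (8) = -1.500
  v = (3 - (4)·-1.500 - (3)·0.000) / (11) = 0.818
  w = (-6 - (4)·-1.500 - (1)·0.818) / (6) = -0.136
Iteration 2:
  u = (-12 - (-3)·0.818 - (-3)·-0.136) / (8) = -1.244
  v = (3 - (4)·-1.244 - (3)·-0.136) / (11) = 0.762
  w = (-6 - (4)·-1.244 - (1)·0.762) / (6) = -0.298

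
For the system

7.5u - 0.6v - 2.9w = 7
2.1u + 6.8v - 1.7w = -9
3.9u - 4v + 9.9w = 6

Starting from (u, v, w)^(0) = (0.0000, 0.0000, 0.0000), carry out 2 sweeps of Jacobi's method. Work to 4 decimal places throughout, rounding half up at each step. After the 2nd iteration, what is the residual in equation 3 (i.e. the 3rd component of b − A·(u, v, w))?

-1.0475

Iteration 1:
  u = (7 - (-0.6)·0.0000 - (-2.9)·0.0000) / (7.5) = 0.9333
  v = (-9 - (2.1)·0.0000 - (-1.7)·0.0000) / (6.8) = -1.3235
  w = (6 - (3.9)·0.0000 - (-4)·0.0000) / (9.9) = 0.6061
Iteration 2:
  u = (7 - (-0.6)·-1.3235 - (-2.9)·0.6061) / (7.5) = 1.0618
  v = (-9 - (2.1)·0.9333 - (-1.7)·0.6061) / (6.8) = -1.4602
  w = (6 - (3.9)·0.9333 - (-4)·-1.3235) / (9.9) = -0.2964
Residual b − A·x = (-2.6992, -1.8043, -1.0475)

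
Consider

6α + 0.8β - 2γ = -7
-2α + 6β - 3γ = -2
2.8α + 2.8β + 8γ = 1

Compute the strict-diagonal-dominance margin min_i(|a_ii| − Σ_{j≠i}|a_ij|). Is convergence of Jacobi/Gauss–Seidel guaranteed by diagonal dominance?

1

row 1: |6| − (0.8+2) = 3.2
row 2: |6| − (2+3) = 1
row 3: |8| − (2.8+2.8) = 2.4
minimum over rows = 1 → strictly diagonally dominant (convergence guaranteed)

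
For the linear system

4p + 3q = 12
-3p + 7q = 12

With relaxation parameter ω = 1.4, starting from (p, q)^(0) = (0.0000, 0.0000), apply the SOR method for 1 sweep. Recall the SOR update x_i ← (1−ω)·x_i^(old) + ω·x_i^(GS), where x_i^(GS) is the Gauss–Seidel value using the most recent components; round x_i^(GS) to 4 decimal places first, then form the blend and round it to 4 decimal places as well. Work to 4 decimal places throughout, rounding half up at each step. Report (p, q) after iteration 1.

Iteration 1:
  p: GS value = (12 - (3)·0.0000) / (4) = 3.0000;  p ← (1−ω)·0.0000 + ω·3.0000 = 4.2000
  q: GS value = (12 - (-3)·4.2000) / (7) = 3.5143;  q ← (1−ω)·0.0000 + ω·3.5143 = 4.9200

(4.2000, 4.9200)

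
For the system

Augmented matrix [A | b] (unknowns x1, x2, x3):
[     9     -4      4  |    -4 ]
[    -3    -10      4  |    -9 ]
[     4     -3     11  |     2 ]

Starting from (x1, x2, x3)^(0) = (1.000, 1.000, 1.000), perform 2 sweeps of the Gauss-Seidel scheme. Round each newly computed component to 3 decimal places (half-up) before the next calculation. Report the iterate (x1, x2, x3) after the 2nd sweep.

(-0.134, 1.234, 0.567)

Iteration 1:
  x1 = (-4 - (-4)·1.000 - (4)·1.000) / (9) = -0.444
  x2 = (-9 - (-3)·-0.444 - (4)·1.000) / (-10) = 1.433
  x3 = (2 - (4)·-0.444 - (-3)·1.433) / (11) = 0.734
Iteration 2:
  x1 = (-4 - (-4)·1.433 - (4)·0.734) / (9) = -0.134
  x2 = (-9 - (-3)·-0.134 - (4)·0.734) / (-10) = 1.234
  x3 = (2 - (4)·-0.134 - (-3)·1.234) / (11) = 0.567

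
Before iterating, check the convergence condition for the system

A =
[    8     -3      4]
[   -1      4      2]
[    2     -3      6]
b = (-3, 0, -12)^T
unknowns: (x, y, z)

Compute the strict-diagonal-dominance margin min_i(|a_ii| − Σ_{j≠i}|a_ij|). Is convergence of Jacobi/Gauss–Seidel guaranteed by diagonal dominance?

row 1: |8| − (3+4) = 1
row 2: |4| − (1+2) = 1
row 3: |6| − (2+3) = 1
minimum over rows = 1 → strictly diagonally dominant (convergence guaranteed)

1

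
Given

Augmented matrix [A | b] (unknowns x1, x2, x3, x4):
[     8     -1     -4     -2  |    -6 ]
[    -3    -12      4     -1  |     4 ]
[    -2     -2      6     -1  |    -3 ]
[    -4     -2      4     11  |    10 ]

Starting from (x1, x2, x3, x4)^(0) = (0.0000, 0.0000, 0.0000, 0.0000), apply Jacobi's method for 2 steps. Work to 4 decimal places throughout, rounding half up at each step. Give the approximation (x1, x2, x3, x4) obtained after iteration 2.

(-0.8144, -0.3883, -0.7096, 0.7576)

Iteration 1:
  x1 = (-6 - (-1)·0.0000 - (-4)·0.0000 - (-2)·0.0000) / (8) = -0.7500
  x2 = (4 - (-3)·0.0000 - (4)·0.0000 - (-1)·0.0000) / (-12) = -0.3333
  x3 = (-3 - (-2)·0.0000 - (-2)·0.0000 - (-1)·0.0000) / (6) = -0.5000
  x4 = (10 - (-4)·0.0000 - (-2)·0.0000 - (4)·0.0000) / (11) = 0.9091
Iteration 2:
  x1 = (-6 - (-1)·-0.3333 - (-4)·-0.5000 - (-2)·0.9091) / (8) = -0.8144
  x2 = (4 - (-3)·-0.7500 - (4)·-0.5000 - (-1)·0.9091) / (-12) = -0.3883
  x3 = (-3 - (-2)·-0.7500 - (-2)·-0.3333 - (-1)·0.9091) / (6) = -0.7096
  x4 = (10 - (-4)·-0.7500 - (-2)·-0.3333 - (4)·-0.5000) / (11) = 0.7576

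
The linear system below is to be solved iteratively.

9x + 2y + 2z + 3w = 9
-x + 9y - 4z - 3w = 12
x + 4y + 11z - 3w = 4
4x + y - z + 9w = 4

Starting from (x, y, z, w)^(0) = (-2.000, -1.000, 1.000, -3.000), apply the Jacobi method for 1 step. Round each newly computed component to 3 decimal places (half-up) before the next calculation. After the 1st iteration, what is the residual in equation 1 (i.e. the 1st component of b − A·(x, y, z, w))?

Iteration 1:
  x = (9 - (2)·-1.000 - (2)·1.000 - (3)·-3.000) / (9) = 2.000
  y = (12 - (-1)·-2.000 - (-4)·1.000 - (-3)·-3.000) / (9) = 0.556
  z = (4 - (1)·-2.000 - (4)·-1.000 - (-3)·-3.000) / (11) = 0.091
  w = (4 - (4)·-2.000 - (1)·-1.000 - (-1)·1.000) / (9) = 1.556
Residual b − A·x = (-14.962, 14.028, 3.443, -18.469)

-14.962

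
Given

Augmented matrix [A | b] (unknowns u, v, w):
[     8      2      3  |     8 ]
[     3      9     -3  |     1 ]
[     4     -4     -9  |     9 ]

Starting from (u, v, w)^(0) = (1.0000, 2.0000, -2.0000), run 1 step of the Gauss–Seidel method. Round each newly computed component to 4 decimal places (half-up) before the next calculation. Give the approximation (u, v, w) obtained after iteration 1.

Iteration 1:
  u = (8 - (2)·2.0000 - (3)·-2.0000) / (8) = 1.2500
  v = (1 - (3)·1.2500 - (-3)·-2.0000) / (9) = -0.9722
  w = (9 - (4)·1.2500 - (-4)·-0.9722) / (-9) = -0.0124

(1.2500, -0.9722, -0.0124)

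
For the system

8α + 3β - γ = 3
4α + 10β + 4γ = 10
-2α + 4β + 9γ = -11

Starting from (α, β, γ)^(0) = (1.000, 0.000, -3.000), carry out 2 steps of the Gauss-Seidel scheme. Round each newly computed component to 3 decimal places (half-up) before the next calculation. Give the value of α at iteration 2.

-0.725

Iteration 1:
  α = (3 - (3)·0.000 - (-1)·-3.000) / (8) = 0.000
  β = (10 - (4)·0.000 - (4)·-3.000) / (10) = 2.200
  γ = (-11 - (-2)·0.000 - (4)·2.200) / (9) = -2.200
Iteration 2:
  α = (3 - (3)·2.200 - (-1)·-2.200) / (8) = -0.725
  β = (10 - (4)·-0.725 - (4)·-2.200) / (10) = 2.170
  γ = (-11 - (-2)·-0.725 - (4)·2.170) / (9) = -2.348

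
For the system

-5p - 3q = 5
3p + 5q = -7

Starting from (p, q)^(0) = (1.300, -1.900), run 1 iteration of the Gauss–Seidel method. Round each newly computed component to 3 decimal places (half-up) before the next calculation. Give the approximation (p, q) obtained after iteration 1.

Iteration 1:
  p = (5 - (-3)·-1.900) / (-5) = 0.140
  q = (-7 - (3)·0.140) / (5) = -1.484

(0.140, -1.484)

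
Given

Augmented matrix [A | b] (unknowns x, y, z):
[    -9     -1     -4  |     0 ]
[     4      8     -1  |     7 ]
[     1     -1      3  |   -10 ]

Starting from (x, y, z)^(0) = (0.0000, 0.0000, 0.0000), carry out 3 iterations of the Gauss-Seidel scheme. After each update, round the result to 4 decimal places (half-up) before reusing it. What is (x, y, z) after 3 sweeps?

Iteration 1:
  x = (0 - (-1)·0.0000 - (-4)·0.0000) / (-9) = 0.0000
  y = (7 - (4)·0.0000 - (-1)·0.0000) / (8) = 0.8750
  z = (-10 - (1)·0.0000 - (-1)·0.8750) / (3) = -3.0417
Iteration 2:
  x = (0 - (-1)·0.8750 - (-4)·-3.0417) / (-9) = 1.2546
  y = (7 - (4)·1.2546 - (-1)·-3.0417) / (8) = -0.1325
  z = (-10 - (1)·1.2546 - (-1)·-0.1325) / (3) = -3.7957
Iteration 3:
  x = (0 - (-1)·-0.1325 - (-4)·-3.7957) / (-9) = 1.7017
  y = (7 - (4)·1.7017 - (-1)·-3.7957) / (8) = -0.4503
  z = (-10 - (1)·1.7017 - (-1)·-0.4503) / (3) = -4.0507

(1.7017, -0.4503, -4.0507)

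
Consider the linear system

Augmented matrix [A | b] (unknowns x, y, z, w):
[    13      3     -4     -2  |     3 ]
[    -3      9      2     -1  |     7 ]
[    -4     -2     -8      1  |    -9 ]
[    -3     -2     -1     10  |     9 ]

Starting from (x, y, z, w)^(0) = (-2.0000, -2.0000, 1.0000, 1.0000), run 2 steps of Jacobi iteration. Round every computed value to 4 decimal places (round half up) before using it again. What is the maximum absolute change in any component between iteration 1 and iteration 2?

2.2019

Iteration 1:
  x = (3 - (3)·-2.0000 - (-4)·1.0000 - (-2)·1.0000) / (13) = 1.1538
  y = (7 - (-3)·-2.0000 - (2)·1.0000 - (-1)·1.0000) / (9) = 0.0000
  z = (-9 - (-4)·-2.0000 - (-2)·-2.0000 - (1)·1.0000) / (-8) = 2.7500
  w = (9 - (-3)·-2.0000 - (-2)·-2.0000 - (-1)·1.0000) / (10) = 0.0000
Iteration 2:
  x = (3 - (3)·0.0000 - (-4)·2.7500 - (-2)·0.0000) / (13) = 1.0769
  y = (7 - (-3)·1.1538 - (2)·2.7500 - (-1)·0.0000) / (9) = 0.5513
  z = (-9 - (-4)·1.1538 - (-2)·0.0000 - (1)·0.0000) / (-8) = 0.5481
  w = (9 - (-3)·1.1538 - (-2)·0.0000 - (-1)·2.7500) / (10) = 1.5211
Change: (-0.0769, 0.5513, -2.2019, 1.5211) → max |·| = 2.2019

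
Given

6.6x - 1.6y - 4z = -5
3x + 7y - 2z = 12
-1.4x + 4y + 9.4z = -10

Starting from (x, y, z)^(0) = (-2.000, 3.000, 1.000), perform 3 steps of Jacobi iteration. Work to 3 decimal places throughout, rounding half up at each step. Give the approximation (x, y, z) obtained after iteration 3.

Iteration 1:
  x = (-5 - (-1.6)·3.000 - (-4)·1.000) / (6.6) = 0.576
  y = (12 - (3)·-2.000 - (-2)·1.000) / (7) = 2.857
  z = (-10 - (-1.4)·-2.000 - (4)·3.000) / (9.4) = -2.638
Iteration 2:
  x = (-5 - (-1.6)·2.857 - (-4)·-2.638) / (6.6) = -1.664
  y = (12 - (3)·0.576 - (-2)·-2.638) / (7) = 0.714
  z = (-10 - (-1.4)·0.576 - (4)·2.857) / (9.4) = -2.194
Iteration 3:
  x = (-5 - (-1.6)·0.714 - (-4)·-2.194) / (6.6) = -1.914
  y = (12 - (3)·-1.664 - (-2)·-2.194) / (7) = 1.801
  z = (-10 - (-1.4)·-1.664 - (4)·0.714) / (9.4) = -1.615

(-1.914, 1.801, -1.615)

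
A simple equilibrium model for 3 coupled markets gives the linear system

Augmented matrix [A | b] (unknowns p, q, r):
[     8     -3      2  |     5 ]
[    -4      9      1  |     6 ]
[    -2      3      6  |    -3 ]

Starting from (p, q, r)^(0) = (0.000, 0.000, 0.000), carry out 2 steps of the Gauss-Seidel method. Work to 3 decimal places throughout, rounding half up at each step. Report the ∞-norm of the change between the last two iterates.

Iteration 1:
  p = (5 - (-3)·0.000 - (2)·0.000) / (8) = 0.625
  q = (6 - (-4)·0.625 - (1)·0.000) / (9) = 0.944
  r = (-3 - (-2)·0.625 - (3)·0.944) / (6) = -0.764
Iteration 2:
  p = (5 - (-3)·0.944 - (2)·-0.764) / (8) = 1.170
  q = (6 - (-4)·1.170 - (1)·-0.764) / (9) = 1.272
  r = (-3 - (-2)·1.170 - (3)·1.272) / (6) = -0.746
Change: (0.545, 0.328, 0.018) → max |·| = 0.545

0.545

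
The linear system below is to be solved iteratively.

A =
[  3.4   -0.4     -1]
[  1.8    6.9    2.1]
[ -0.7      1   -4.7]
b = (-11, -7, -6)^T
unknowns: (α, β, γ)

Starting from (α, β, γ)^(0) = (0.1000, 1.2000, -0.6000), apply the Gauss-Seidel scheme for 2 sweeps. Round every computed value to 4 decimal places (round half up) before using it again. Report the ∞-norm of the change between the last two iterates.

Iteration 1:
  α = (-11 - (-0.4)·1.2000 - (-1)·-0.6000) / (3.4) = -3.2706
  β = (-7 - (1.8)·-3.2706 - (2.1)·-0.6000) / (6.9) = 0.0213
  γ = (-6 - (-0.7)·-3.2706 - (1)·0.0213) / (-4.7) = 1.7682
Iteration 2:
  α = (-11 - (-0.4)·0.0213 - (-1)·1.7682) / (3.4) = -2.7127
  β = (-7 - (1.8)·-2.7127 - (2.1)·1.7682) / (6.9) = -0.8450
  γ = (-6 - (-0.7)·-2.7127 - (1)·-0.8450) / (-4.7) = 1.5008
Change: (0.5579, -0.8663, -0.2674) → max |·| = 0.8663

0.8663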